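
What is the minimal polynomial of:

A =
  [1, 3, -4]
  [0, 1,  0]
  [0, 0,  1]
x^2 - 2*x + 1

The characteristic polynomial is χ_A(x) = (x - 1)^3, so the eigenvalues are known. The minimal polynomial is
  m_A(x) = Π_λ (x − λ)^{k_λ}
where k_λ is the size of the *largest* Jordan block for λ (equivalently, the smallest k with (A − λI)^k v = 0 for every generalised eigenvector v of λ).

  λ = 1: largest Jordan block has size 2, contributing (x − 1)^2

So m_A(x) = (x - 1)^2 = x^2 - 2*x + 1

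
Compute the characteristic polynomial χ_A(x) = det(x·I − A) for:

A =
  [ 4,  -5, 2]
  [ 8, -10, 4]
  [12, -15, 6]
x^3

Expanding det(x·I − A) (e.g. by cofactor expansion or by noting that A is similar to its Jordan form J, which has the same characteristic polynomial as A) gives
  χ_A(x) = x^3
which factors as x^3. The eigenvalues (with algebraic multiplicities) are λ = 0 with multiplicity 3.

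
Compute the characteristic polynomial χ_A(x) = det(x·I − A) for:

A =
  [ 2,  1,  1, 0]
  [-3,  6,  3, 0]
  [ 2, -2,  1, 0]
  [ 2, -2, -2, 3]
x^4 - 12*x^3 + 54*x^2 - 108*x + 81

Expanding det(x·I − A) (e.g. by cofactor expansion or by noting that A is similar to its Jordan form J, which has the same characteristic polynomial as A) gives
  χ_A(x) = x^4 - 12*x^3 + 54*x^2 - 108*x + 81
which factors as (x - 3)^4. The eigenvalues (with algebraic multiplicities) are λ = 3 with multiplicity 4.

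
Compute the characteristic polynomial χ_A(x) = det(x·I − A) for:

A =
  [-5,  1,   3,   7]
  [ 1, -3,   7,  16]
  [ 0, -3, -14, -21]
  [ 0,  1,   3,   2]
x^4 + 20*x^3 + 150*x^2 + 500*x + 625

Expanding det(x·I − A) (e.g. by cofactor expansion or by noting that A is similar to its Jordan form J, which has the same characteristic polynomial as A) gives
  χ_A(x) = x^4 + 20*x^3 + 150*x^2 + 500*x + 625
which factors as (x + 5)^4. The eigenvalues (with algebraic multiplicities) are λ = -5 with multiplicity 4.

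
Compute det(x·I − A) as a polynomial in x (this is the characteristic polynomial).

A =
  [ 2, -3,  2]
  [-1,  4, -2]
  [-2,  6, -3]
x^3 - 3*x^2 + 3*x - 1

Expanding det(x·I − A) (e.g. by cofactor expansion or by noting that A is similar to its Jordan form J, which has the same characteristic polynomial as A) gives
  χ_A(x) = x^3 - 3*x^2 + 3*x - 1
which factors as (x - 1)^3. The eigenvalues (with algebraic multiplicities) are λ = 1 with multiplicity 3.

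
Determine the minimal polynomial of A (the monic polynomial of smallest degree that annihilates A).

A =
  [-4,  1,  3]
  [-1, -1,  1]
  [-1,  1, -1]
x^3 + 6*x^2 + 12*x + 8

The characteristic polynomial is χ_A(x) = (x + 2)^3, so the eigenvalues are known. The minimal polynomial is
  m_A(x) = Π_λ (x − λ)^{k_λ}
where k_λ is the size of the *largest* Jordan block for λ (equivalently, the smallest k with (A − λI)^k v = 0 for every generalised eigenvector v of λ).

  λ = -2: largest Jordan block has size 3, contributing (x + 2)^3

So m_A(x) = (x + 2)^3 = x^3 + 6*x^2 + 12*x + 8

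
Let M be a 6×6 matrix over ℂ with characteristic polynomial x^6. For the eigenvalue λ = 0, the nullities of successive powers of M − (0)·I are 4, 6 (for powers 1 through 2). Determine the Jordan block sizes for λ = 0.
Block sizes for λ = 0: [2, 2, 1, 1]

From the dimensions of kernels of powers, the number of Jordan blocks of size at least j is d_j − d_{j−1} where d_j = dim ker(N^j) (with d_0 = 0). Computing the differences gives [4, 2].
The number of blocks of size exactly k is (#blocks of size ≥ k) − (#blocks of size ≥ k + 1), so the partition is: 2 block(s) of size 1, 2 block(s) of size 2.
In nonincreasing order the block sizes are [2, 2, 1, 1].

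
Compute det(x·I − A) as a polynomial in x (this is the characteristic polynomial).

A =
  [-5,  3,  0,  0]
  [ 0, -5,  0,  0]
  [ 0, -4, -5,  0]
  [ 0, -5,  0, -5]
x^4 + 20*x^3 + 150*x^2 + 500*x + 625

Expanding det(x·I − A) (e.g. by cofactor expansion or by noting that A is similar to its Jordan form J, which has the same characteristic polynomial as A) gives
  χ_A(x) = x^4 + 20*x^3 + 150*x^2 + 500*x + 625
which factors as (x + 5)^4. The eigenvalues (with algebraic multiplicities) are λ = -5 with multiplicity 4.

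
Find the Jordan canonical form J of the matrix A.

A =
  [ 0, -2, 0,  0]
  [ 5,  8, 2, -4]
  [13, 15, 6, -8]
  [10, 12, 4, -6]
J_3(2) ⊕ J_1(2)

The characteristic polynomial is
  det(x·I − A) = x^4 - 8*x^3 + 24*x^2 - 32*x + 16 = (x - 2)^4

Eigenvalues and multiplicities (the geometric multiplicity of λ is n − rank(A − λI), which equals the number of Jordan blocks for λ):
  λ = 2: algebraic multiplicity = 4, geometric multiplicity = 2

Determining the block sizes for each eigenvalue:
  λ = 2: with am = 4 and gm = 2, the partition is not yet determined (e.g. several partitions of 4 into 2 parts exist). Let N = A − (2)·I. Computing rank(N^1) = 2, rank(N^2) = 1, rank(N^3) = 0; the number of blocks of size ≥ j is rank(N^{j−1}) − rank(N^j), giving [2, 1, 1]. So we have 1 block(s) of size 3, 1 block(s) of size 1 → block sizes [3, 1]

Assembling the blocks gives a Jordan form
J =
  [2, 1, 0, 0]
  [0, 2, 1, 0]
  [0, 0, 2, 0]
  [0, 0, 0, 2]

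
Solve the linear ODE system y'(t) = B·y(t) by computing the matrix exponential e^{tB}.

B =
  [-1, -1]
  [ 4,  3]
e^{tB} =
  [-2*t*exp(t) + exp(t), -t*exp(t)]
  [4*t*exp(t), 2*t*exp(t) + exp(t)]

Strategy: write B = P · J · P⁻¹ where J is a Jordan canonical form, so e^{tB} = P · e^{tJ} · P⁻¹, and e^{tJ} can be computed block-by-block.

B has Jordan form
J =
  [1, 1]
  [0, 1]
(up to reordering of blocks).

Per-block formulas:
  For a 2×2 Jordan block J_2(1): exp(t · J_2(1)) = e^(1t)·(I + t·N), where N is the 2×2 nilpotent shift.

After assembling e^{tJ} and conjugating by P, we get:

e^{tB} =
  [-2*t*exp(t) + exp(t), -t*exp(t)]
  [4*t*exp(t), 2*t*exp(t) + exp(t)]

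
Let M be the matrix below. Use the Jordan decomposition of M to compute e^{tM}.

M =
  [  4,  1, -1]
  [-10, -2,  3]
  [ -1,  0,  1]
e^{tM} =
  [3*t*exp(t) + exp(t), t*exp(t), -t*exp(t)]
  [-3*t^2*exp(t)/2 - 10*t*exp(t), -t^2*exp(t)/2 - 3*t*exp(t) + exp(t), t^2*exp(t)/2 + 3*t*exp(t)]
  [-3*t^2*exp(t)/2 - t*exp(t), -t^2*exp(t)/2, t^2*exp(t)/2 + exp(t)]

Strategy: write M = P · J · P⁻¹ where J is a Jordan canonical form, so e^{tM} = P · e^{tJ} · P⁻¹, and e^{tJ} can be computed block-by-block.

M has Jordan form
J =
  [1, 1, 0]
  [0, 1, 1]
  [0, 0, 1]
(up to reordering of blocks).

Per-block formulas:
  For a 3×3 Jordan block J_3(1): exp(t · J_3(1)) = e^(1t)·(I + t·N + (t^2/2)·N^2), where N is the 3×3 nilpotent shift.

After assembling e^{tJ} and conjugating by P, we get:

e^{tM} =
  [3*t*exp(t) + exp(t), t*exp(t), -t*exp(t)]
  [-3*t^2*exp(t)/2 - 10*t*exp(t), -t^2*exp(t)/2 - 3*t*exp(t) + exp(t), t^2*exp(t)/2 + 3*t*exp(t)]
  [-3*t^2*exp(t)/2 - t*exp(t), -t^2*exp(t)/2, t^2*exp(t)/2 + exp(t)]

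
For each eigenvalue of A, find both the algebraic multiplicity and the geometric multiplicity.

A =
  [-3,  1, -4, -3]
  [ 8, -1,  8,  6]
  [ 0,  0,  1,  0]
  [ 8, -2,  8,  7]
λ = 1: alg = 4, geom = 3

Step 1 — factor the characteristic polynomial to read off the algebraic multiplicities:
  χ_A(x) = (x - 1)^4

Step 2 — compute geometric multiplicities via the rank-nullity identity g(λ) = n − rank(A − λI):
  rank(A − (1)·I) = 1, so dim ker(A − (1)·I) = n − 1 = 3

Summary:
  λ = 1: algebraic multiplicity = 4, geometric multiplicity = 3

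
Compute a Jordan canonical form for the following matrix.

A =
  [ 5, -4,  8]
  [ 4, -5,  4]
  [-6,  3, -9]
J_2(-3) ⊕ J_1(-3)

The characteristic polynomial is
  det(x·I − A) = x^3 + 9*x^2 + 27*x + 27 = (x + 3)^3

Eigenvalues and multiplicities (the geometric multiplicity of λ is n − rank(A − λI), which equals the number of Jordan blocks for λ):
  λ = -3: algebraic multiplicity = 3, geometric multiplicity = 2

Determining the block sizes for each eigenvalue:
  λ = -3: 2 blocks summing to 3 forces exactly one block of size 2 and the rest size 1 → block sizes [2, 1]

Assembling the blocks gives a Jordan form
J =
  [-3,  1,  0]
  [ 0, -3,  0]
  [ 0,  0, -3]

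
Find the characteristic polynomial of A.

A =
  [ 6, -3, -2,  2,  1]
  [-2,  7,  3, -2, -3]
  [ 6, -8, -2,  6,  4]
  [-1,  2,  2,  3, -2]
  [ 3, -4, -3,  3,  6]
x^5 - 20*x^4 + 160*x^3 - 640*x^2 + 1280*x - 1024

Expanding det(x·I − A) (e.g. by cofactor expansion or by noting that A is similar to its Jordan form J, which has the same characteristic polynomial as A) gives
  χ_A(x) = x^5 - 20*x^4 + 160*x^3 - 640*x^2 + 1280*x - 1024
which factors as (x - 4)^5. The eigenvalues (with algebraic multiplicities) are λ = 4 with multiplicity 5.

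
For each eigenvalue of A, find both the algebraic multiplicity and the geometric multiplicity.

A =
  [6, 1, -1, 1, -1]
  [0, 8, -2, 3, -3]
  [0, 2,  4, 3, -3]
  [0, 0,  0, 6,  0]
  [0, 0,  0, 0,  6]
λ = 6: alg = 5, geom = 3

Step 1 — factor the characteristic polynomial to read off the algebraic multiplicities:
  χ_A(x) = (x - 6)^5

Step 2 — compute geometric multiplicities via the rank-nullity identity g(λ) = n − rank(A − λI):
  rank(A − (6)·I) = 2, so dim ker(A − (6)·I) = n − 2 = 3

Summary:
  λ = 6: algebraic multiplicity = 5, geometric multiplicity = 3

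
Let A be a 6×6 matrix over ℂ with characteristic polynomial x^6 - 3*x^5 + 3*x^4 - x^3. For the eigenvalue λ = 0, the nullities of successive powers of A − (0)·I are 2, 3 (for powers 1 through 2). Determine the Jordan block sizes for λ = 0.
Block sizes for λ = 0: [2, 1]

From the dimensions of kernels of powers, the number of Jordan blocks of size at least j is d_j − d_{j−1} where d_j = dim ker(N^j) (with d_0 = 0). Computing the differences gives [2, 1].
The number of blocks of size exactly k is (#blocks of size ≥ k) − (#blocks of size ≥ k + 1), so the partition is: 1 block(s) of size 1, 1 block(s) of size 2.
In nonincreasing order the block sizes are [2, 1].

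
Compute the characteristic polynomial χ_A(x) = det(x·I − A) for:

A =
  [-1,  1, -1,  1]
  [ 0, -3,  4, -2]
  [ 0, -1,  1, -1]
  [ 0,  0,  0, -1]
x^4 + 4*x^3 + 6*x^2 + 4*x + 1

Expanding det(x·I − A) (e.g. by cofactor expansion or by noting that A is similar to its Jordan form J, which has the same characteristic polynomial as A) gives
  χ_A(x) = x^4 + 4*x^3 + 6*x^2 + 4*x + 1
which factors as (x + 1)^4. The eigenvalues (with algebraic multiplicities) are λ = -1 with multiplicity 4.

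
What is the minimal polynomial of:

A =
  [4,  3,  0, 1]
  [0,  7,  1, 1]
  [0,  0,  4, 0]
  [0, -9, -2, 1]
x^3 - 12*x^2 + 48*x - 64

The characteristic polynomial is χ_A(x) = (x - 4)^4, so the eigenvalues are known. The minimal polynomial is
  m_A(x) = Π_λ (x − λ)^{k_λ}
where k_λ is the size of the *largest* Jordan block for λ (equivalently, the smallest k with (A − λI)^k v = 0 for every generalised eigenvector v of λ).

  λ = 4: largest Jordan block has size 3, contributing (x − 4)^3

So m_A(x) = (x - 4)^3 = x^3 - 12*x^2 + 48*x - 64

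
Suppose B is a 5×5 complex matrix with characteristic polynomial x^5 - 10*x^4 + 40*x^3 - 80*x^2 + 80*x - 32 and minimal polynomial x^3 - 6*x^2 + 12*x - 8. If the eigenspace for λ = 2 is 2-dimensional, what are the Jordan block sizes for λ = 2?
Block sizes for λ = 2: [3, 2]

Step 1 — from the characteristic polynomial, algebraic multiplicity of λ = 2 is 5. From dim ker(B − (2)·I) = 2, there are exactly 2 Jordan blocks for λ = 2.
Step 2 — from the minimal polynomial, the factor (x − 2)^3 tells us the largest block for λ = 2 has size 3.
Step 3 — with total size 5, 2 blocks, and largest block 3, the block sizes (in nonincreasing order) are [3, 2].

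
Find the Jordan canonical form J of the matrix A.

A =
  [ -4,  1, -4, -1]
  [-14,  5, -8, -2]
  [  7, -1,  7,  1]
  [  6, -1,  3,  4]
J_3(3) ⊕ J_1(3)

The characteristic polynomial is
  det(x·I − A) = x^4 - 12*x^3 + 54*x^2 - 108*x + 81 = (x - 3)^4

Eigenvalues and multiplicities (the geometric multiplicity of λ is n − rank(A − λI), which equals the number of Jordan blocks for λ):
  λ = 3: algebraic multiplicity = 4, geometric multiplicity = 2

Determining the block sizes for each eigenvalue:
  λ = 3: with am = 4 and gm = 2, the partition is not yet determined (e.g. several partitions of 4 into 2 parts exist). Let N = A − (3)·I. Computing rank(N^1) = 2, rank(N^2) = 1, rank(N^3) = 0; the number of blocks of size ≥ j is rank(N^{j−1}) − rank(N^j), giving [2, 1, 1]. So we have 1 block(s) of size 3, 1 block(s) of size 1 → block sizes [3, 1]

Assembling the blocks gives a Jordan form
J =
  [3, 1, 0, 0]
  [0, 3, 1, 0]
  [0, 0, 3, 0]
  [0, 0, 0, 3]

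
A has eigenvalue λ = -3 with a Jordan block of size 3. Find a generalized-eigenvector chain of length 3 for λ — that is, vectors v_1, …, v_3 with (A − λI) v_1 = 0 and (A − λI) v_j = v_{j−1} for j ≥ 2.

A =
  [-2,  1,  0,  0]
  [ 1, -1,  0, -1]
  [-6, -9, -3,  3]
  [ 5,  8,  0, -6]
A Jordan chain for λ = -3 of length 3:
v_1 = (2, -2, 0, -2)ᵀ
v_2 = (1, 1, -6, 5)ᵀ
v_3 = (1, 0, 0, 0)ᵀ

Let N = A − (-3)·I. We want v_3 with N^3 v_3 = 0 but N^2 v_3 ≠ 0; then v_{j-1} := N · v_j for j = 3, …, 2.

Pick v_3 = (1, 0, 0, 0)ᵀ.
Then v_2 = N · v_3 = (1, 1, -6, 5)ᵀ.
Then v_1 = N · v_2 = (2, -2, 0, -2)ᵀ.

Sanity check: (A − (-3)·I) v_1 = (0, 0, 0, 0)ᵀ = 0. ✓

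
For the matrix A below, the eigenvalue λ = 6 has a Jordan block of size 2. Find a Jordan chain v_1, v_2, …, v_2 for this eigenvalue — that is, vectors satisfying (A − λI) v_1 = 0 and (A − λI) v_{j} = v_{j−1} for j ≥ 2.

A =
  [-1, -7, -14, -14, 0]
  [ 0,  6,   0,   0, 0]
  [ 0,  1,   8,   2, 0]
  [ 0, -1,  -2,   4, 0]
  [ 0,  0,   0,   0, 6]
A Jordan chain for λ = 6 of length 2:
v_1 = (0, 0, -1, 1, 0)ᵀ
v_2 = (1, -1, 0, 0, 0)ᵀ

Let N = A − (6)·I. We want v_2 with N^2 v_2 = 0 but N^1 v_2 ≠ 0; then v_{j-1} := N · v_j for j = 2, …, 2.

Pick v_2 = (1, -1, 0, 0, 0)ᵀ.
Then v_1 = N · v_2 = (0, 0, -1, 1, 0)ᵀ.

Sanity check: (A − (6)·I) v_1 = (0, 0, 0, 0, 0)ᵀ = 0. ✓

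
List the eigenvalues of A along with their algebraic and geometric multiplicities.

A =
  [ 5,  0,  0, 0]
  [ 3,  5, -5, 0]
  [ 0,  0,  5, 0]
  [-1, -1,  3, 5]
λ = 5: alg = 4, geom = 2

Step 1 — factor the characteristic polynomial to read off the algebraic multiplicities:
  χ_A(x) = (x - 5)^4

Step 2 — compute geometric multiplicities via the rank-nullity identity g(λ) = n − rank(A − λI):
  rank(A − (5)·I) = 2, so dim ker(A − (5)·I) = n − 2 = 2

Summary:
  λ = 5: algebraic multiplicity = 4, geometric multiplicity = 2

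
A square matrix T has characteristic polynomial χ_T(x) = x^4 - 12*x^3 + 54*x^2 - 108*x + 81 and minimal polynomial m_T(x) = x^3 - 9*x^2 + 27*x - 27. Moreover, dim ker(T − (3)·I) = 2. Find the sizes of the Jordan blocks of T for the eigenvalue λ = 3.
Block sizes for λ = 3: [3, 1]

Step 1 — from the characteristic polynomial, algebraic multiplicity of λ = 3 is 4. From dim ker(T − (3)·I) = 2, there are exactly 2 Jordan blocks for λ = 3.
Step 2 — from the minimal polynomial, the factor (x − 3)^3 tells us the largest block for λ = 3 has size 3.
Step 3 — with total size 4, 2 blocks, and largest block 3, the block sizes (in nonincreasing order) are [3, 1].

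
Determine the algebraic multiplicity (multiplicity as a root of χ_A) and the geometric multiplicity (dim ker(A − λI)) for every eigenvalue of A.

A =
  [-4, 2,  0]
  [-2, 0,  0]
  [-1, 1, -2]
λ = -2: alg = 3, geom = 2

Step 1 — factor the characteristic polynomial to read off the algebraic multiplicities:
  χ_A(x) = (x + 2)^3

Step 2 — compute geometric multiplicities via the rank-nullity identity g(λ) = n − rank(A − λI):
  rank(A − (-2)·I) = 1, so dim ker(A − (-2)·I) = n − 1 = 2

Summary:
  λ = -2: algebraic multiplicity = 3, geometric multiplicity = 2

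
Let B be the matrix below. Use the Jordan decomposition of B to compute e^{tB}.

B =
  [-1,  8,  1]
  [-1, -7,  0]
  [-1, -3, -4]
e^{tB} =
  [3*t*exp(-4*t) + exp(-4*t), -3*t^2*exp(-4*t)/2 + 8*t*exp(-4*t), 3*t^2*exp(-4*t)/2 + t*exp(-4*t)]
  [-t*exp(-4*t), t^2*exp(-4*t)/2 - 3*t*exp(-4*t) + exp(-4*t), -t^2*exp(-4*t)/2]
  [-t*exp(-4*t), t^2*exp(-4*t)/2 - 3*t*exp(-4*t), -t^2*exp(-4*t)/2 + exp(-4*t)]

Strategy: write B = P · J · P⁻¹ where J is a Jordan canonical form, so e^{tB} = P · e^{tJ} · P⁻¹, and e^{tJ} can be computed block-by-block.

B has Jordan form
J =
  [-4,  1,  0]
  [ 0, -4,  1]
  [ 0,  0, -4]
(up to reordering of blocks).

Per-block formulas:
  For a 3×3 Jordan block J_3(-4): exp(t · J_3(-4)) = e^(-4t)·(I + t·N + (t^2/2)·N^2), where N is the 3×3 nilpotent shift.

After assembling e^{tJ} and conjugating by P, we get:

e^{tB} =
  [3*t*exp(-4*t) + exp(-4*t), -3*t^2*exp(-4*t)/2 + 8*t*exp(-4*t), 3*t^2*exp(-4*t)/2 + t*exp(-4*t)]
  [-t*exp(-4*t), t^2*exp(-4*t)/2 - 3*t*exp(-4*t) + exp(-4*t), -t^2*exp(-4*t)/2]
  [-t*exp(-4*t), t^2*exp(-4*t)/2 - 3*t*exp(-4*t), -t^2*exp(-4*t)/2 + exp(-4*t)]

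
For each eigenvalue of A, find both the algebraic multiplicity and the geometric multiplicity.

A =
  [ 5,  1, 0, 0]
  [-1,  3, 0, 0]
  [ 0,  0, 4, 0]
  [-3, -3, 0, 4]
λ = 4: alg = 4, geom = 3

Step 1 — factor the characteristic polynomial to read off the algebraic multiplicities:
  χ_A(x) = (x - 4)^4

Step 2 — compute geometric multiplicities via the rank-nullity identity g(λ) = n − rank(A − λI):
  rank(A − (4)·I) = 1, so dim ker(A − (4)·I) = n − 1 = 3

Summary:
  λ = 4: algebraic multiplicity = 4, geometric multiplicity = 3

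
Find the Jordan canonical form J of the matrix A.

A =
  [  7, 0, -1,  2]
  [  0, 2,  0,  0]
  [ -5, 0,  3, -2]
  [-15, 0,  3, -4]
J_2(2) ⊕ J_1(2) ⊕ J_1(2)

The characteristic polynomial is
  det(x·I − A) = x^4 - 8*x^3 + 24*x^2 - 32*x + 16 = (x - 2)^4

Eigenvalues and multiplicities (the geometric multiplicity of λ is n − rank(A − λI), which equals the number of Jordan blocks for λ):
  λ = 2: algebraic multiplicity = 4, geometric multiplicity = 3

Determining the block sizes for each eigenvalue:
  λ = 2: 3 blocks summing to 4 forces exactly one block of size 2 and the rest size 1 → block sizes [2, 1, 1]

Assembling the blocks gives a Jordan form
J =
  [2, 1, 0, 0]
  [0, 2, 0, 0]
  [0, 0, 2, 0]
  [0, 0, 0, 2]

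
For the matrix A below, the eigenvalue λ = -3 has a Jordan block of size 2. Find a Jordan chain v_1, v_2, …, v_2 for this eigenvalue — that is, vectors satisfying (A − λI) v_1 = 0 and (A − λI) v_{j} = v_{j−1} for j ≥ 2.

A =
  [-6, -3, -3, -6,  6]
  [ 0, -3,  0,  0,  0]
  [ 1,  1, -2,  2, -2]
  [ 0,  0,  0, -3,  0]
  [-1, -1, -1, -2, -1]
A Jordan chain for λ = -3 of length 2:
v_1 = (-3, 0, 1, 0, -1)ᵀ
v_2 = (1, 0, 0, 0, 0)ᵀ

Let N = A − (-3)·I. We want v_2 with N^2 v_2 = 0 but N^1 v_2 ≠ 0; then v_{j-1} := N · v_j for j = 2, …, 2.

Pick v_2 = (1, 0, 0, 0, 0)ᵀ.
Then v_1 = N · v_2 = (-3, 0, 1, 0, -1)ᵀ.

Sanity check: (A − (-3)·I) v_1 = (0, 0, 0, 0, 0)ᵀ = 0. ✓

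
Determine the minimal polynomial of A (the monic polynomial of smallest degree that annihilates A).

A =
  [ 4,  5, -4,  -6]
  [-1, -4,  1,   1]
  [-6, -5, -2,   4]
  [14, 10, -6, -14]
x^3 + 12*x^2 + 48*x + 64

The characteristic polynomial is χ_A(x) = (x + 4)^4, so the eigenvalues are known. The minimal polynomial is
  m_A(x) = Π_λ (x − λ)^{k_λ}
where k_λ is the size of the *largest* Jordan block for λ (equivalently, the smallest k with (A − λI)^k v = 0 for every generalised eigenvector v of λ).

  λ = -4: largest Jordan block has size 3, contributing (x + 4)^3

So m_A(x) = (x + 4)^3 = x^3 + 12*x^2 + 48*x + 64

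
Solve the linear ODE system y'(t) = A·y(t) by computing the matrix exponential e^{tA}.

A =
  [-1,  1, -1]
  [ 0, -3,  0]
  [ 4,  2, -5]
e^{tA} =
  [2*t*exp(-3*t) + exp(-3*t), t*exp(-3*t), -t*exp(-3*t)]
  [0, exp(-3*t), 0]
  [4*t*exp(-3*t), 2*t*exp(-3*t), -2*t*exp(-3*t) + exp(-3*t)]

Strategy: write A = P · J · P⁻¹ where J is a Jordan canonical form, so e^{tA} = P · e^{tJ} · P⁻¹, and e^{tJ} can be computed block-by-block.

A has Jordan form
J =
  [-3,  1,  0]
  [ 0, -3,  0]
  [ 0,  0, -3]
(up to reordering of blocks).

Per-block formulas:
  For a 2×2 Jordan block J_2(-3): exp(t · J_2(-3)) = e^(-3t)·(I + t·N), where N is the 2×2 nilpotent shift.
  For a 1×1 block at λ = -3: exp(t · [-3]) = [e^(-3t)].

After assembling e^{tJ} and conjugating by P, we get:

e^{tA} =
  [2*t*exp(-3*t) + exp(-3*t), t*exp(-3*t), -t*exp(-3*t)]
  [0, exp(-3*t), 0]
  [4*t*exp(-3*t), 2*t*exp(-3*t), -2*t*exp(-3*t) + exp(-3*t)]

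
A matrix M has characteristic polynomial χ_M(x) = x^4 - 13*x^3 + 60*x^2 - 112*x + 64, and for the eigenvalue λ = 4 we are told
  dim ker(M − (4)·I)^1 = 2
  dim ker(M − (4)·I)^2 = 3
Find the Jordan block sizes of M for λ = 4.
Block sizes for λ = 4: [2, 1]

From the dimensions of kernels of powers, the number of Jordan blocks of size at least j is d_j − d_{j−1} where d_j = dim ker(N^j) (with d_0 = 0). Computing the differences gives [2, 1].
The number of blocks of size exactly k is (#blocks of size ≥ k) − (#blocks of size ≥ k + 1), so the partition is: 1 block(s) of size 1, 1 block(s) of size 2.
In nonincreasing order the block sizes are [2, 1].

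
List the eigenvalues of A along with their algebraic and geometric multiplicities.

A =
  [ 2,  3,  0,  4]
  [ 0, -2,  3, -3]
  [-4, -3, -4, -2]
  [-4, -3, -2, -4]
λ = -2: alg = 4, geom = 2

Step 1 — factor the characteristic polynomial to read off the algebraic multiplicities:
  χ_A(x) = (x + 2)^4

Step 2 — compute geometric multiplicities via the rank-nullity identity g(λ) = n − rank(A − λI):
  rank(A − (-2)·I) = 2, so dim ker(A − (-2)·I) = n − 2 = 2

Summary:
  λ = -2: algebraic multiplicity = 4, geometric multiplicity = 2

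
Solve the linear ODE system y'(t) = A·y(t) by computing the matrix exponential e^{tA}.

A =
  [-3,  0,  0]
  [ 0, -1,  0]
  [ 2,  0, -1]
e^{tA} =
  [exp(-3*t), 0, 0]
  [0, exp(-t), 0]
  [exp(-t) - exp(-3*t), 0, exp(-t)]

Strategy: write A = P · J · P⁻¹ where J is a Jordan canonical form, so e^{tA} = P · e^{tJ} · P⁻¹, and e^{tJ} can be computed block-by-block.

A has Jordan form
J =
  [-3,  0,  0]
  [ 0, -1,  0]
  [ 0,  0, -1]
(up to reordering of blocks).

Per-block formulas:
  For a 1×1 block at λ = -3: exp(t · [-3]) = [e^(-3t)].
  For a 1×1 block at λ = -1: exp(t · [-1]) = [e^(-1t)].

After assembling e^{tJ} and conjugating by P, we get:

e^{tA} =
  [exp(-3*t), 0, 0]
  [0, exp(-t), 0]
  [exp(-t) - exp(-3*t), 0, exp(-t)]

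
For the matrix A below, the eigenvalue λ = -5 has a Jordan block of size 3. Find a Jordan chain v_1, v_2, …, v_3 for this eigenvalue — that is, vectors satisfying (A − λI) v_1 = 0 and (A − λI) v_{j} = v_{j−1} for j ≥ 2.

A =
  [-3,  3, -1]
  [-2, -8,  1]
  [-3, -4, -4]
A Jordan chain for λ = -5 of length 3:
v_1 = (1, -1, -1)ᵀ
v_2 = (2, -2, -3)ᵀ
v_3 = (1, 0, 0)ᵀ

Let N = A − (-5)·I. We want v_3 with N^3 v_3 = 0 but N^2 v_3 ≠ 0; then v_{j-1} := N · v_j for j = 3, …, 2.

Pick v_3 = (1, 0, 0)ᵀ.
Then v_2 = N · v_3 = (2, -2, -3)ᵀ.
Then v_1 = N · v_2 = (1, -1, -1)ᵀ.

Sanity check: (A − (-5)·I) v_1 = (0, 0, 0)ᵀ = 0. ✓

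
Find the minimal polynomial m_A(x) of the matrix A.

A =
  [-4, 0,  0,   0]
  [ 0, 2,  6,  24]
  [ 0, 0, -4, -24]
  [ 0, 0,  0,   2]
x^2 + 2*x - 8

The characteristic polynomial is χ_A(x) = (x - 2)^2*(x + 4)^2, so the eigenvalues are known. The minimal polynomial is
  m_A(x) = Π_λ (x − λ)^{k_λ}
where k_λ is the size of the *largest* Jordan block for λ (equivalently, the smallest k with (A − λI)^k v = 0 for every generalised eigenvector v of λ).

  λ = -4: largest Jordan block has size 1, contributing (x + 4)
  λ = 2: largest Jordan block has size 1, contributing (x − 2)

So m_A(x) = (x - 2)*(x + 4) = x^2 + 2*x - 8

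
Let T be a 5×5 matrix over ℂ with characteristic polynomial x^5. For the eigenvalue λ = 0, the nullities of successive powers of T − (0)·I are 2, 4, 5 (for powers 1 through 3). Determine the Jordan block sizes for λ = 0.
Block sizes for λ = 0: [3, 2]

From the dimensions of kernels of powers, the number of Jordan blocks of size at least j is d_j − d_{j−1} where d_j = dim ker(N^j) (with d_0 = 0). Computing the differences gives [2, 2, 1].
The number of blocks of size exactly k is (#blocks of size ≥ k) − (#blocks of size ≥ k + 1), so the partition is: 1 block(s) of size 2, 1 block(s) of size 3.
In nonincreasing order the block sizes are [3, 2].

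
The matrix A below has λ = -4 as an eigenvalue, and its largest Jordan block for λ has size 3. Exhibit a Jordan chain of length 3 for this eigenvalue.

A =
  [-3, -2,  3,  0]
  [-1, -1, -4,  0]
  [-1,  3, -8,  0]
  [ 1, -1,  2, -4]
A Jordan chain for λ = -4 of length 3:
v_1 = (1, -1, -1, 1)ᵀ
v_2 = (-2, 3, 3, -1)ᵀ
v_3 = (0, 1, 0, 0)ᵀ

Let N = A − (-4)·I. We want v_3 with N^3 v_3 = 0 but N^2 v_3 ≠ 0; then v_{j-1} := N · v_j for j = 3, …, 2.

Pick v_3 = (0, 1, 0, 0)ᵀ.
Then v_2 = N · v_3 = (-2, 3, 3, -1)ᵀ.
Then v_1 = N · v_2 = (1, -1, -1, 1)ᵀ.

Sanity check: (A − (-4)·I) v_1 = (0, 0, 0, 0)ᵀ = 0. ✓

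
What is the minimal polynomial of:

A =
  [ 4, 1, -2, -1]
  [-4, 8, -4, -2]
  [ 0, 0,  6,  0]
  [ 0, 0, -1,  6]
x^3 - 18*x^2 + 108*x - 216

The characteristic polynomial is χ_A(x) = (x - 6)^4, so the eigenvalues are known. The minimal polynomial is
  m_A(x) = Π_λ (x − λ)^{k_λ}
where k_λ is the size of the *largest* Jordan block for λ (equivalently, the smallest k with (A − λI)^k v = 0 for every generalised eigenvector v of λ).

  λ = 6: largest Jordan block has size 3, contributing (x − 6)^3

So m_A(x) = (x - 6)^3 = x^3 - 18*x^2 + 108*x - 216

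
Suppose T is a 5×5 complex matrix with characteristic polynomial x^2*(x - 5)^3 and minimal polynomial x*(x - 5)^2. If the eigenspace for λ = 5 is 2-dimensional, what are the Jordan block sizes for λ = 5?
Block sizes for λ = 5: [2, 1]

Step 1 — from the characteristic polynomial, algebraic multiplicity of λ = 5 is 3. From dim ker(T − (5)·I) = 2, there are exactly 2 Jordan blocks for λ = 5.
Step 2 — from the minimal polynomial, the factor (x − 5)^2 tells us the largest block for λ = 5 has size 2.
Step 3 — with total size 3, 2 blocks, and largest block 2, the block sizes (in nonincreasing order) are [2, 1].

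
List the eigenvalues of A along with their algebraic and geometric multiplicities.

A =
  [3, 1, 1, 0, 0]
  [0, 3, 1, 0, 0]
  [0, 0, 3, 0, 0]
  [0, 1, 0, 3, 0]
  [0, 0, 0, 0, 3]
λ = 3: alg = 5, geom = 3

Step 1 — factor the characteristic polynomial to read off the algebraic multiplicities:
  χ_A(x) = (x - 3)^5

Step 2 — compute geometric multiplicities via the rank-nullity identity g(λ) = n − rank(A − λI):
  rank(A − (3)·I) = 2, so dim ker(A − (3)·I) = n − 2 = 3

Summary:
  λ = 3: algebraic multiplicity = 5, geometric multiplicity = 3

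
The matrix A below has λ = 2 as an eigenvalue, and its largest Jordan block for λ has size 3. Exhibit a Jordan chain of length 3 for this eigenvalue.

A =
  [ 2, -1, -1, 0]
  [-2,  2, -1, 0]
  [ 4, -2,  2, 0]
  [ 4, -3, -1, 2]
A Jordan chain for λ = 2 of length 3:
v_1 = (-2, -4, 4, 2)ᵀ
v_2 = (0, -2, 4, 4)ᵀ
v_3 = (1, 0, 0, 0)ᵀ

Let N = A − (2)·I. We want v_3 with N^3 v_3 = 0 but N^2 v_3 ≠ 0; then v_{j-1} := N · v_j for j = 3, …, 2.

Pick v_3 = (1, 0, 0, 0)ᵀ.
Then v_2 = N · v_3 = (0, -2, 4, 4)ᵀ.
Then v_1 = N · v_2 = (-2, -4, 4, 2)ᵀ.

Sanity check: (A − (2)·I) v_1 = (0, 0, 0, 0)ᵀ = 0. ✓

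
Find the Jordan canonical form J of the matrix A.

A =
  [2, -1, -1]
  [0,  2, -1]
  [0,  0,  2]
J_3(2)

The characteristic polynomial is
  det(x·I − A) = x^3 - 6*x^2 + 12*x - 8 = (x - 2)^3

Eigenvalues and multiplicities (the geometric multiplicity of λ is n − rank(A − λI), which equals the number of Jordan blocks for λ):
  λ = 2: algebraic multiplicity = 3, geometric multiplicity = 1

Determining the block sizes for each eigenvalue:
  λ = 2: one block (gm = 1), so the single block has size am = 3 → block sizes [3]

Assembling the blocks gives a Jordan form
J =
  [2, 1, 0]
  [0, 2, 1]
  [0, 0, 2]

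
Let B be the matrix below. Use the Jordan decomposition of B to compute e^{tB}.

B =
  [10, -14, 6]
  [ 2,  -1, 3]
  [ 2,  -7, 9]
e^{tB} =
  [4*t*exp(6*t) + exp(6*t), -14*t*exp(6*t), 6*t*exp(6*t)]
  [2*t*exp(6*t), -7*t*exp(6*t) + exp(6*t), 3*t*exp(6*t)]
  [2*t*exp(6*t), -7*t*exp(6*t), 3*t*exp(6*t) + exp(6*t)]

Strategy: write B = P · J · P⁻¹ where J is a Jordan canonical form, so e^{tB} = P · e^{tJ} · P⁻¹, and e^{tJ} can be computed block-by-block.

B has Jordan form
J =
  [6, 1, 0]
  [0, 6, 0]
  [0, 0, 6]
(up to reordering of blocks).

Per-block formulas:
  For a 1×1 block at λ = 6: exp(t · [6]) = [e^(6t)].
  For a 2×2 Jordan block J_2(6): exp(t · J_2(6)) = e^(6t)·(I + t·N), where N is the 2×2 nilpotent shift.

After assembling e^{tJ} and conjugating by P, we get:

e^{tB} =
  [4*t*exp(6*t) + exp(6*t), -14*t*exp(6*t), 6*t*exp(6*t)]
  [2*t*exp(6*t), -7*t*exp(6*t) + exp(6*t), 3*t*exp(6*t)]
  [2*t*exp(6*t), -7*t*exp(6*t), 3*t*exp(6*t) + exp(6*t)]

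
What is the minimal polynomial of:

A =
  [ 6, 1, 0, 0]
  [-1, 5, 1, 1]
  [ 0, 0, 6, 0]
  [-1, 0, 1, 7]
x^3 - 18*x^2 + 108*x - 216

The characteristic polynomial is χ_A(x) = (x - 6)^4, so the eigenvalues are known. The minimal polynomial is
  m_A(x) = Π_λ (x − λ)^{k_λ}
where k_λ is the size of the *largest* Jordan block for λ (equivalently, the smallest k with (A − λI)^k v = 0 for every generalised eigenvector v of λ).

  λ = 6: largest Jordan block has size 3, contributing (x − 6)^3

So m_A(x) = (x - 6)^3 = x^3 - 18*x^2 + 108*x - 216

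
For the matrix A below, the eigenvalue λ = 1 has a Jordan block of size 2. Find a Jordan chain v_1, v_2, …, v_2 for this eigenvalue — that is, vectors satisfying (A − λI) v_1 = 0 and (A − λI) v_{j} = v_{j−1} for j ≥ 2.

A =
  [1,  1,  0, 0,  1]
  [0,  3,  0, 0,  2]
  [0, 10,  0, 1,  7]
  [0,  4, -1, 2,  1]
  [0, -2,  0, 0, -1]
A Jordan chain for λ = 1 of length 2:
v_1 = (1, 2, 10, 4, -2)ᵀ
v_2 = (0, 1, 0, 0, 0)ᵀ

Let N = A − (1)·I. We want v_2 with N^2 v_2 = 0 but N^1 v_2 ≠ 0; then v_{j-1} := N · v_j for j = 2, …, 2.

Pick v_2 = (0, 1, 0, 0, 0)ᵀ.
Then v_1 = N · v_2 = (1, 2, 10, 4, -2)ᵀ.

Sanity check: (A − (1)·I) v_1 = (0, 0, 0, 0, 0)ᵀ = 0. ✓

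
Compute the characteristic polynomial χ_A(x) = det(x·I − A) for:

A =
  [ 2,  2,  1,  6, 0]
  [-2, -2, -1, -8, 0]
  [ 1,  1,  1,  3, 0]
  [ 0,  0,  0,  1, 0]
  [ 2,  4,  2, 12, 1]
x^5 - 3*x^4 + 3*x^3 - x^2

Expanding det(x·I − A) (e.g. by cofactor expansion or by noting that A is similar to its Jordan form J, which has the same characteristic polynomial as A) gives
  χ_A(x) = x^5 - 3*x^4 + 3*x^3 - x^2
which factors as x^2*(x - 1)^3. The eigenvalues (with algebraic multiplicities) are λ = 0 with multiplicity 2, λ = 1 with multiplicity 3.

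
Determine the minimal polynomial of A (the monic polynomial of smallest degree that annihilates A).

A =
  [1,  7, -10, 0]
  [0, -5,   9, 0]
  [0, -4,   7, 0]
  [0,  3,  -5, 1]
x^3 - 3*x^2 + 3*x - 1

The characteristic polynomial is χ_A(x) = (x - 1)^4, so the eigenvalues are known. The minimal polynomial is
  m_A(x) = Π_λ (x − λ)^{k_λ}
where k_λ is the size of the *largest* Jordan block for λ (equivalently, the smallest k with (A − λI)^k v = 0 for every generalised eigenvector v of λ).

  λ = 1: largest Jordan block has size 3, contributing (x − 1)^3

So m_A(x) = (x - 1)^3 = x^3 - 3*x^2 + 3*x - 1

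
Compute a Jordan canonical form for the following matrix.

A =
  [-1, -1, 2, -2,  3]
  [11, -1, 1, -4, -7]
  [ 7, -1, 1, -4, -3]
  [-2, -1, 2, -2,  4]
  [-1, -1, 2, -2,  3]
J_3(0) ⊕ J_2(0)

The characteristic polynomial is
  det(x·I − A) = x^5

Eigenvalues and multiplicities (the geometric multiplicity of λ is n − rank(A − λI), which equals the number of Jordan blocks for λ):
  λ = 0: algebraic multiplicity = 5, geometric multiplicity = 2

Determining the block sizes for each eigenvalue:
  λ = 0: with am = 5 and gm = 2, the partition is not yet determined (e.g. several partitions of 5 into 2 parts exist). Let N = A − (0)·I. Computing rank(N^1) = 3, rank(N^2) = 1, rank(N^3) = 0; the number of blocks of size ≥ j is rank(N^{j−1}) − rank(N^j), giving [2, 2, 1]. So we have 1 block(s) of size 3, 1 block(s) of size 2 → block sizes [3, 2]

Assembling the blocks gives a Jordan form
J =
  [0, 1, 0, 0, 0]
  [0, 0, 1, 0, 0]
  [0, 0, 0, 0, 0]
  [0, 0, 0, 0, 1]
  [0, 0, 0, 0, 0]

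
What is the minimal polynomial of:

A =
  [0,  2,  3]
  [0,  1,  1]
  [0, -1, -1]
x^3

The characteristic polynomial is χ_A(x) = x^3, so the eigenvalues are known. The minimal polynomial is
  m_A(x) = Π_λ (x − λ)^{k_λ}
where k_λ is the size of the *largest* Jordan block for λ (equivalently, the smallest k with (A − λI)^k v = 0 for every generalised eigenvector v of λ).

  λ = 0: largest Jordan block has size 3, contributing (x − 0)^3

So m_A(x) = x^3 = x^3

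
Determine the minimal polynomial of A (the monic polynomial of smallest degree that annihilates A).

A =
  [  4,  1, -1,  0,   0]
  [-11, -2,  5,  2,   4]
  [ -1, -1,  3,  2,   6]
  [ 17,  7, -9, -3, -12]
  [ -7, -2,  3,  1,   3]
x^3 - 3*x^2 + 3*x - 1

The characteristic polynomial is χ_A(x) = (x - 1)^5, so the eigenvalues are known. The minimal polynomial is
  m_A(x) = Π_λ (x − λ)^{k_λ}
where k_λ is the size of the *largest* Jordan block for λ (equivalently, the smallest k with (A − λI)^k v = 0 for every generalised eigenvector v of λ).

  λ = 1: largest Jordan block has size 3, contributing (x − 1)^3

So m_A(x) = (x - 1)^3 = x^3 - 3*x^2 + 3*x - 1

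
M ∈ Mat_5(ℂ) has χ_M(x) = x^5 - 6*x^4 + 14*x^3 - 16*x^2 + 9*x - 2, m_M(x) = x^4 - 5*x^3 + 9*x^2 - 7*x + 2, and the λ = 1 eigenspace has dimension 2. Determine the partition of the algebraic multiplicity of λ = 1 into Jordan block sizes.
Block sizes for λ = 1: [3, 1]

Step 1 — from the characteristic polynomial, algebraic multiplicity of λ = 1 is 4. From dim ker(M − (1)·I) = 2, there are exactly 2 Jordan blocks for λ = 1.
Step 2 — from the minimal polynomial, the factor (x − 1)^3 tells us the largest block for λ = 1 has size 3.
Step 3 — with total size 4, 2 blocks, and largest block 3, the block sizes (in nonincreasing order) are [3, 1].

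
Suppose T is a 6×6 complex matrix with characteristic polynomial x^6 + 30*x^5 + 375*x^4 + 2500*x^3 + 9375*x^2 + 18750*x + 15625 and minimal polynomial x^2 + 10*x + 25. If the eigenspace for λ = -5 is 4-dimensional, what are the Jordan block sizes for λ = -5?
Block sizes for λ = -5: [2, 2, 1, 1]

Step 1 — from the characteristic polynomial, algebraic multiplicity of λ = -5 is 6. From dim ker(T − (-5)·I) = 4, there are exactly 4 Jordan blocks for λ = -5.
Step 2 — from the minimal polynomial, the factor (x + 5)^2 tells us the largest block for λ = -5 has size 2.
Step 3 — with total size 6, 4 blocks, and largest block 2, the block sizes (in nonincreasing order) are [2, 2, 1, 1].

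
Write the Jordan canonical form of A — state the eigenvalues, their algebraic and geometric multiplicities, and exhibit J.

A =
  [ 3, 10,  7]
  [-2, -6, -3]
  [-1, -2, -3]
J_3(-2)

The characteristic polynomial is
  det(x·I − A) = x^3 + 6*x^2 + 12*x + 8 = (x + 2)^3

Eigenvalues and multiplicities (the geometric multiplicity of λ is n − rank(A − λI), which equals the number of Jordan blocks for λ):
  λ = -2: algebraic multiplicity = 3, geometric multiplicity = 1

Determining the block sizes for each eigenvalue:
  λ = -2: one block (gm = 1), so the single block has size am = 3 → block sizes [3]

Assembling the blocks gives a Jordan form
J =
  [-2,  1,  0]
  [ 0, -2,  1]
  [ 0,  0, -2]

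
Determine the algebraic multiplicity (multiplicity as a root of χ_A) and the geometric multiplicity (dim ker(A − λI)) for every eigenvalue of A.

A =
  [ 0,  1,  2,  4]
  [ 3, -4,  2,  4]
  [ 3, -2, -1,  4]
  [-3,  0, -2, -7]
λ = -3: alg = 4, geom = 2

Step 1 — factor the characteristic polynomial to read off the algebraic multiplicities:
  χ_A(x) = (x + 3)^4

Step 2 — compute geometric multiplicities via the rank-nullity identity g(λ) = n − rank(A − λI):
  rank(A − (-3)·I) = 2, so dim ker(A − (-3)·I) = n − 2 = 2

Summary:
  λ = -3: algebraic multiplicity = 4, geometric multiplicity = 2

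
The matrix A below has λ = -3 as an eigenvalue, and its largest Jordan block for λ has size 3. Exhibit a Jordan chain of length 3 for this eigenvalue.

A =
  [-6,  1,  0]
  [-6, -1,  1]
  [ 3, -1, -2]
A Jordan chain for λ = -3 of length 3:
v_1 = (3, 9, 0)ᵀ
v_2 = (-3, -6, 3)ᵀ
v_3 = (1, 0, 0)ᵀ

Let N = A − (-3)·I. We want v_3 with N^3 v_3 = 0 but N^2 v_3 ≠ 0; then v_{j-1} := N · v_j for j = 3, …, 2.

Pick v_3 = (1, 0, 0)ᵀ.
Then v_2 = N · v_3 = (-3, -6, 3)ᵀ.
Then v_1 = N · v_2 = (3, 9, 0)ᵀ.

Sanity check: (A − (-3)·I) v_1 = (0, 0, 0)ᵀ = 0. ✓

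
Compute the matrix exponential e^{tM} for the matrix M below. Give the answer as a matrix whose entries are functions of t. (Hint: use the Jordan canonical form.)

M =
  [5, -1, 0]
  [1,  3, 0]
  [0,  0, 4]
e^{tM} =
  [t*exp(4*t) + exp(4*t), -t*exp(4*t), 0]
  [t*exp(4*t), -t*exp(4*t) + exp(4*t), 0]
  [0, 0, exp(4*t)]

Strategy: write M = P · J · P⁻¹ where J is a Jordan canonical form, so e^{tM} = P · e^{tJ} · P⁻¹, and e^{tJ} can be computed block-by-block.

M has Jordan form
J =
  [4, 1, 0]
  [0, 4, 0]
  [0, 0, 4]
(up to reordering of blocks).

Per-block formulas:
  For a 2×2 Jordan block J_2(4): exp(t · J_2(4)) = e^(4t)·(I + t·N), where N is the 2×2 nilpotent shift.
  For a 1×1 block at λ = 4: exp(t · [4]) = [e^(4t)].

After assembling e^{tJ} and conjugating by P, we get:

e^{tM} =
  [t*exp(4*t) + exp(4*t), -t*exp(4*t), 0]
  [t*exp(4*t), -t*exp(4*t) + exp(4*t), 0]
  [0, 0, exp(4*t)]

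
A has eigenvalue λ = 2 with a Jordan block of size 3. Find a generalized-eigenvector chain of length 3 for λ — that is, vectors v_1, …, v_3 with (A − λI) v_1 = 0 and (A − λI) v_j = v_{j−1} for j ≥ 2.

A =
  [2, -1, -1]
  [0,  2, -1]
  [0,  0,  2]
A Jordan chain for λ = 2 of length 3:
v_1 = (1, 0, 0)ᵀ
v_2 = (-1, -1, 0)ᵀ
v_3 = (0, 0, 1)ᵀ

Let N = A − (2)·I. We want v_3 with N^3 v_3 = 0 but N^2 v_3 ≠ 0; then v_{j-1} := N · v_j for j = 3, …, 2.

Pick v_3 = (0, 0, 1)ᵀ.
Then v_2 = N · v_3 = (-1, -1, 0)ᵀ.
Then v_1 = N · v_2 = (1, 0, 0)ᵀ.

Sanity check: (A − (2)·I) v_1 = (0, 0, 0)ᵀ = 0. ✓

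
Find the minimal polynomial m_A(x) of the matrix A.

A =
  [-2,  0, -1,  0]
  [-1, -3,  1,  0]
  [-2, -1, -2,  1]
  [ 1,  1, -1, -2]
x^4 + 9*x^3 + 30*x^2 + 44*x + 24

The characteristic polynomial is χ_A(x) = (x + 2)^3*(x + 3), so the eigenvalues are known. The minimal polynomial is
  m_A(x) = Π_λ (x − λ)^{k_λ}
where k_λ is the size of the *largest* Jordan block for λ (equivalently, the smallest k with (A − λI)^k v = 0 for every generalised eigenvector v of λ).

  λ = -3: largest Jordan block has size 1, contributing (x + 3)
  λ = -2: largest Jordan block has size 3, contributing (x + 2)^3

So m_A(x) = (x + 2)^3*(x + 3) = x^4 + 9*x^3 + 30*x^2 + 44*x + 24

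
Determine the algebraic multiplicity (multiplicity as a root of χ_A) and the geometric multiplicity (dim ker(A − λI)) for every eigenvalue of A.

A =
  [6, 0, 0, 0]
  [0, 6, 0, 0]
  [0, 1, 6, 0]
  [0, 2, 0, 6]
λ = 6: alg = 4, geom = 3

Step 1 — factor the characteristic polynomial to read off the algebraic multiplicities:
  χ_A(x) = (x - 6)^4

Step 2 — compute geometric multiplicities via the rank-nullity identity g(λ) = n − rank(A − λI):
  rank(A − (6)·I) = 1, so dim ker(A − (6)·I) = n − 1 = 3

Summary:
  λ = 6: algebraic multiplicity = 4, geometric multiplicity = 3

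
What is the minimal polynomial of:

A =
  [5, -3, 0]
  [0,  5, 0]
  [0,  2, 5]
x^2 - 10*x + 25

The characteristic polynomial is χ_A(x) = (x - 5)^3, so the eigenvalues are known. The minimal polynomial is
  m_A(x) = Π_λ (x − λ)^{k_λ}
where k_λ is the size of the *largest* Jordan block for λ (equivalently, the smallest k with (A − λI)^k v = 0 for every generalised eigenvector v of λ).

  λ = 5: largest Jordan block has size 2, contributing (x − 5)^2

So m_A(x) = (x - 5)^2 = x^2 - 10*x + 25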